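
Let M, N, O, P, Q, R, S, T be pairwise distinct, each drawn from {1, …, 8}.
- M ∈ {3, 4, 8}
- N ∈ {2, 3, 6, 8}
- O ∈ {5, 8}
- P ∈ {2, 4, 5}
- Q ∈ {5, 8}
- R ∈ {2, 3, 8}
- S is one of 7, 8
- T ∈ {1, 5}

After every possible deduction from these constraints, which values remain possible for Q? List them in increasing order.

The 8 variables draw from only 8 values {1, 2, 3, 4, 5, 6, 7, 8}, so each is used; only T can be 1, hence T = 1.
The 7 still-open variables together cover exactly {2, 3, 4, 5, 6, 7, 8} — 7 values for 7 variables — and 6 appears only in N's list, so N = 6.
The 6 still-open variables together cover exactly {2, 3, 4, 5, 7, 8} — 6 values for 6 variables — and 7 appears only in S's list, so S = 7.
O and Q share exactly the 2 values {5, 8}; by pigeonhole those values go to them, so strike 5, 8 from M, P, R.
No further eliminations apply; Q can still be any of 5, 8.

5, 8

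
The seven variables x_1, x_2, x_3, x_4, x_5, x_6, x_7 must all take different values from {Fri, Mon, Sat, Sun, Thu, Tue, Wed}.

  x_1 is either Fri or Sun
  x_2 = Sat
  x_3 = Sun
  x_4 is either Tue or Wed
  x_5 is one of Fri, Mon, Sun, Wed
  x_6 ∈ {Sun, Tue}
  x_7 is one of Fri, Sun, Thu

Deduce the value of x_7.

x_2 has just one choice, so x_2 = Sat.
x_3's domain is down to {Sun}, so x_3 = Sun. Strike Sun from x_1, x_5, x_6, x_7.
x_6 must be Tue (only option left). Eliminate Tue elsewhere: x_4.
That leaves x_1 = Fri. Strike Fri from x_5, x_7.
So x_7 = Thu.

Thu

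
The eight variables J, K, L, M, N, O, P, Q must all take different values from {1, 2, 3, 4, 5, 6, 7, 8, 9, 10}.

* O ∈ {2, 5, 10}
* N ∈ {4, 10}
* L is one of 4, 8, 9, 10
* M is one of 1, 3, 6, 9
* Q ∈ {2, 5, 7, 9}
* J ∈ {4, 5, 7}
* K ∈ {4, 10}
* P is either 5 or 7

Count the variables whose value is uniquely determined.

K and N share exactly the 2 values {4, 10}; by pigeonhole those values go to them, so strike 4, 10 from J, L, O.
The 2 variables J and P are confined to {5, 7}, which locks those values in; drop them from O, Q.
O's domain is down to {2}, so O = 2. Remove 2 from Q.
That leaves Q = 9. Eliminate 9 elsewhere: L, M.
That leaves L = 8.
Determined: L=8, O=2, Q=9. The other variables each still have more than one consistent value. That makes 3.

3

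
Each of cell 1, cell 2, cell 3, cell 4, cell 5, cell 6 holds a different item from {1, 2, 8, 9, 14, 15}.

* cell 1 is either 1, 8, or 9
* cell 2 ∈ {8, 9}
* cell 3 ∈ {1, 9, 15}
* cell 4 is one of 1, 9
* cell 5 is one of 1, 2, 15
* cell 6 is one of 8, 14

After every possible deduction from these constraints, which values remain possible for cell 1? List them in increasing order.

1, 8, 9

The 6 variables together cover exactly {1, 2, 8, 9, 14, 15} — 6 values for 6 variables — and 2 appears only in cell 5's list, so cell 5 = 2.
The 5 still-open variables draw from only 5 values {1, 8, 9, 14, 15}, so each is used; only cell 6 can be 14, hence cell 6 = 14.
Among the 4 still-open variables, 15 fits only cell 3 (and all 4 values in {1, 8, 9, 15} must be used), so cell 3 = 15.
No further eliminations apply; cell 1 can still be any of 1, 8, 9.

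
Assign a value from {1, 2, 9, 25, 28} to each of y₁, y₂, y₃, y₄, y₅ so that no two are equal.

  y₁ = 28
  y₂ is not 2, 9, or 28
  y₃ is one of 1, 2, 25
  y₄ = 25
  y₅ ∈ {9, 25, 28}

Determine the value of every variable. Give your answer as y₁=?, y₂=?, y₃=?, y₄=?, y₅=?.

y₁=28, y₂=1, y₃=2, y₄=25, y₅=9

y₁ has just one choice, so y₁ = 28. So y₅ can't be 28.
y₄ has just one choice, so y₄ = 25. Remove 25 from y₂, y₃, y₅.
y₅'s domain is down to {9}, so y₅ = 9.
That leaves y₂ = 1. Eliminate 1 elsewhere: y₃.
y₃ must be 2 (only option left).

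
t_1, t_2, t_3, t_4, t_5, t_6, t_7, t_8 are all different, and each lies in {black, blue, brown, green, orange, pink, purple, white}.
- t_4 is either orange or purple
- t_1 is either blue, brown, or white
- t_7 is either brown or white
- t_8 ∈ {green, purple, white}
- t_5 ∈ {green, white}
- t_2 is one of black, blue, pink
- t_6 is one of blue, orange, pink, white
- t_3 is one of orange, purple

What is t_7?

The 8 variables draw from only 8 values {black, blue, brown, green, orange, pink, purple, white}, so each is used; only t_2 can be black, hence t_2 = black.
The 7 still-open variables together cover exactly {blue, brown, green, orange, pink, purple, white} — 7 values for 7 variables — and pink appears only in t_6's list, so t_6 = pink.
Among the 6 still-open variables, blue fits only t_1 (and all 6 values in {blue, brown, green, orange, purple, white} must be used), so t_1 = blue.
The 5 still-open variables draw from only 5 values {brown, green, orange, purple, white}, so each is used; only t_7 can be brown, hence t_7 = brown.

brown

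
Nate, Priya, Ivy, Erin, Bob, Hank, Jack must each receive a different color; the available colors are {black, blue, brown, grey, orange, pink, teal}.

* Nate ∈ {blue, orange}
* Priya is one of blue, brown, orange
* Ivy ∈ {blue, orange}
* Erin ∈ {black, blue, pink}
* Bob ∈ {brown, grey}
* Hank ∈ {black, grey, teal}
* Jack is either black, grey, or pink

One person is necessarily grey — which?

The 7 variables together cover exactly {black, blue, brown, grey, orange, pink, teal} — 7 values for 7 variables — and teal appears only in Hank's list, so Hank = teal.
Nate and Ivy between them cover only {blue, orange} — a naked pair. Remove those values from Priya, Erin.
Priya has just one choice, so Priya = brown. So Bob can't be brown.
So grey goes to Bob.

Bob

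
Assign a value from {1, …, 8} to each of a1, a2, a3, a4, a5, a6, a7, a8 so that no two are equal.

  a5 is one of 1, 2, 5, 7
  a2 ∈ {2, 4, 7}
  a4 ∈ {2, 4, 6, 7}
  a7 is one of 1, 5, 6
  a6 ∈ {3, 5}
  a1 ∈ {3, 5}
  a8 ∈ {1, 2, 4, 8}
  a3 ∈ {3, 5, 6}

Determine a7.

1

The 8 variables draw from only 8 values {1, 2, 3, 4, 5, 6, 7, 8}, so each is used; only a8 can be 8, hence a8 = 8.
a1 and a6 between them cover only {3, 5} — a naked pair. Remove those values from a3, a5, a7.
a3 must be 6 (only option left). Remove 6 from a4, a7.
So a7 = 1.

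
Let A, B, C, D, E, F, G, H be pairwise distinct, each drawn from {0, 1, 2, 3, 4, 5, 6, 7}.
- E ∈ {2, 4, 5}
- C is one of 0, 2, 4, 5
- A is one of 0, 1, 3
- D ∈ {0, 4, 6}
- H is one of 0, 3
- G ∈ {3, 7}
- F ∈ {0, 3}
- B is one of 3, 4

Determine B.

The 8 variables draw from only 8 values {0, 1, 2, 3, 4, 5, 6, 7}, so each is used; only A can be 1, hence A = 1.
Among the 7 still-open variables, 6 fits only D (and all 7 values in {0, 2, 3, 4, 5, 6, 7} must be used), so D = 6.
The 6 still-open variables draw from only 6 values {0, 2, 3, 4, 5, 7}, so each is used; only G can be 7, hence G = 7.
The 2 variables F and H are confined to {0, 3}, which locks those values in; drop them from B, C.
So B = 4.

4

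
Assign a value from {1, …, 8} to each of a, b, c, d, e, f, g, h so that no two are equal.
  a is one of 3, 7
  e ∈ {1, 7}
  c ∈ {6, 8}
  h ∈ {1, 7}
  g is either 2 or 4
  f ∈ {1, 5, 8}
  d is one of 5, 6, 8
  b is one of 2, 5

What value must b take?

2

The 8 variables together cover exactly {1, 2, 3, 4, 5, 6, 7, 8} — 8 values for 8 variables — and 3 appears only in a's list, so a = 3.
Among the 7 still-open variables, 4 fits only g (and all 7 values in {1, 2, 4, 5, 6, 7, 8} must be used), so g = 4.
Among the 6 still-open variables, 2 fits only b (and all 6 values in {1, 2, 5, 6, 7, 8} must be used), so b = 2.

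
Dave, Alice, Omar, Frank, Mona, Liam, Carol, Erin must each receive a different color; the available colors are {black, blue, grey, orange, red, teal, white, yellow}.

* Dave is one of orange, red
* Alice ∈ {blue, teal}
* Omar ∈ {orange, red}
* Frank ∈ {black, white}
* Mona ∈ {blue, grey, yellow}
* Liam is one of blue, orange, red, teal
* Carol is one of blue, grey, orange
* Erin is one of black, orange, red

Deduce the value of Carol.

grey

The 8 variables together cover exactly {black, blue, grey, orange, red, teal, white, yellow} — 8 values for 8 variables — and white appears only in Frank's list, so Frank = white.
Among the 7 still-open variables, black fits only Erin (and all 7 values in {black, blue, grey, orange, red, teal, yellow} must be used), so Erin = black.
The 6 still-open variables draw from only 6 values {blue, grey, orange, red, teal, yellow}, so each is used; only Mona can be yellow, hence Mona = yellow.
The 5 still-open variables together cover exactly {blue, grey, orange, red, teal} — 5 values for 5 variables — and grey appears only in Carol's list, so Carol = grey.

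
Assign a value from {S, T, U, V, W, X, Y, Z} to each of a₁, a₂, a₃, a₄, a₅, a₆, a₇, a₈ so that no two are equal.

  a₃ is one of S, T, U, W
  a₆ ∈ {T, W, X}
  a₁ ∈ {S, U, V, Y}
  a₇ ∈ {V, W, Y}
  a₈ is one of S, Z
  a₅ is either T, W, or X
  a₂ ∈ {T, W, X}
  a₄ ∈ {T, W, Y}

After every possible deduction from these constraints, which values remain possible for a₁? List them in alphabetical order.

Among the 8 variables, Z fits only a₈ (and all 8 values in {S, T, U, V, W, X, Y, Z} must be used), so a₈ = Z.
The 3 variables a₂, a₅, a₆ are confined to {T, W, X}, which locks those values in; drop them from a₃, a₄, a₇.
a₄'s domain is down to {Y}, so a₄ = Y. Strike Y from a₁, a₇.
That leaves a₇ = V. Remove V from a₁.
No further eliminations apply; a₁ can still be any of S, U.

S, U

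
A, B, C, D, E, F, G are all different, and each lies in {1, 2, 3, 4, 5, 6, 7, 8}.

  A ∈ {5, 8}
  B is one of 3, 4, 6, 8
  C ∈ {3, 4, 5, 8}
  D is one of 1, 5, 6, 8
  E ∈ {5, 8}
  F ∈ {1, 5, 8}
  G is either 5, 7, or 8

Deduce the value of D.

The 7 variables draw from only 7 values {1, 3, 4, 5, 6, 7, 8}, so each is used; only G can be 7, hence G = 7.
A and E between them cover only {5, 8} — a naked pair. Remove those values from B, C, D, F.
F's domain is down to {1}, so F = 1. Strike 1 from D.
So D = 6.

6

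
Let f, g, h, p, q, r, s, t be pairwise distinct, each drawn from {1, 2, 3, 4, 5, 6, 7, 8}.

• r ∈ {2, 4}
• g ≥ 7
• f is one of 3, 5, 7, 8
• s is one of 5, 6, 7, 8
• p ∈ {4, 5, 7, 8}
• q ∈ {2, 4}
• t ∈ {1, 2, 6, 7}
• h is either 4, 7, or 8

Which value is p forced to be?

The 8 variables together cover exactly {1, 2, 3, 4, 5, 6, 7, 8} — 8 values for 8 variables — and 1 appears only in t's list, so t = 1.
The 7 still-open variables draw from only 7 values {2, 3, 4, 5, 6, 7, 8}, so each is used; only f can be 3, hence f = 3.
The 6 still-open variables together cover exactly {2, 4, 5, 6, 7, 8} — 6 values for 6 variables — and 6 appears only in s's list, so s = 6.
Among the 5 still-open variables, 5 fits only p (and all 5 values in {2, 4, 5, 7, 8} must be used), so p = 5.

5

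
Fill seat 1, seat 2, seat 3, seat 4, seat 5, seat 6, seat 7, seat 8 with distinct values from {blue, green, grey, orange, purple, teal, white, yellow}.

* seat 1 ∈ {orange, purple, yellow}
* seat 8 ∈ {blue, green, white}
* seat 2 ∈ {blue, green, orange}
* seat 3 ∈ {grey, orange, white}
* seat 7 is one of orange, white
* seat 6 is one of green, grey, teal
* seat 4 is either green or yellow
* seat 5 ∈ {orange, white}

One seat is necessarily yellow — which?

Among the 8 variables, purple fits only seat 1 (and all 8 values in {blue, green, grey, orange, purple, teal, white, yellow} must be used), so seat 1 = purple.
The 7 still-open variables together cover exactly {blue, green, grey, orange, teal, white, yellow} — 7 values for 7 variables — and teal appears only in seat 6's list, so seat 6 = teal.
The 6 still-open variables together cover exactly {blue, green, grey, orange, white, yellow} — 6 values for 6 variables — and grey appears only in seat 3's list, so seat 3 = grey.
Among the 5 still-open variables, yellow fits only seat 4 (and all 5 values in {blue, green, orange, white, yellow} must be used), so seat 4 = yellow.

seat 4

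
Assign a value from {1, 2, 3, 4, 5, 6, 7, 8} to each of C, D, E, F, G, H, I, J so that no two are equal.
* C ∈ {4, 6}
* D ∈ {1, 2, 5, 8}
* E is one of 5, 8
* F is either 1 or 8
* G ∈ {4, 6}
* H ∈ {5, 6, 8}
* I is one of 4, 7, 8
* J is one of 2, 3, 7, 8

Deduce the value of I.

7

Among the 8 variables, 3 fits only J (and all 8 values in {1, 2, 3, 4, 5, 6, 7, 8} must be used), so J = 3.
The 7 still-open variables together cover exactly {1, 2, 4, 5, 6, 7, 8} — 7 values for 7 variables — and 2 appears only in D's list, so D = 2.
The 6 still-open variables draw from only 6 values {1, 4, 5, 6, 7, 8}, so each is used; only F can be 1, hence F = 1.
The 5 still-open variables together cover exactly {4, 5, 6, 7, 8} — 5 values for 5 variables — and 7 appears only in I's list, so I = 7.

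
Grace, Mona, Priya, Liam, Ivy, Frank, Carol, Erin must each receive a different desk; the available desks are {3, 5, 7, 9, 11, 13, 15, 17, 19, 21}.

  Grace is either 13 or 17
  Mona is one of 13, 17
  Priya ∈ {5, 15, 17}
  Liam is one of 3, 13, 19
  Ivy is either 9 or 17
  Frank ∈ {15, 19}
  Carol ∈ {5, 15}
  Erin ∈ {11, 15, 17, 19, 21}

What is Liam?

Grace and Mona share exactly the 2 values {13, 17}; by pigeonhole those values go to them, so strike 13, 17 from Priya, Liam, Ivy, Erin.
Ivy must be 9 (only option left).
The 2 variables Priya and Carol are confined to {5, 15}, which locks those values in; drop them from Frank, Erin.
Frank has just one choice, so Frank = 19. Eliminate 19 elsewhere: Liam, Erin.
So Liam = 3.

3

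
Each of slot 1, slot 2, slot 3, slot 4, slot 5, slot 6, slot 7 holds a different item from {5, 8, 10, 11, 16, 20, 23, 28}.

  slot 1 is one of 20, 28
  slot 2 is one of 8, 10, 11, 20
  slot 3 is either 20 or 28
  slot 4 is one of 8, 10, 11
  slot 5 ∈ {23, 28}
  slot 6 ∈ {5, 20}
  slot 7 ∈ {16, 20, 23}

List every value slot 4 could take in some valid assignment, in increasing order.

slot 1 and slot 3 share exactly the 2 values {20, 28}; by pigeonhole those values go to them, so strike 20, 28 from slot 2, slot 5, slot 6, slot 7.
slot 5 has just one choice, so slot 5 = 23. Strike 23 from slot 7.
slot 6 has just one choice, so slot 6 = 5.
slot 7 must be 16 (only option left).
No further eliminations apply; slot 4 can still be any of 8, 10, 11.

8, 10, 11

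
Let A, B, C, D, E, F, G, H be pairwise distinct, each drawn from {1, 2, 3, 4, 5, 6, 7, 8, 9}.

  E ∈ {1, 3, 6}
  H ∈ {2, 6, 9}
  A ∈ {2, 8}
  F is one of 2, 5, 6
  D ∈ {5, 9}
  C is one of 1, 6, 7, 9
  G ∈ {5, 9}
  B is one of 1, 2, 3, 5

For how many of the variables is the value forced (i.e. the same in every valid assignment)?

2

The 8 variables together cover exactly {1, 2, 3, 5, 6, 7, 8, 9} — 8 values for 8 variables — and 7 appears only in C's list, so C = 7.
The 7 still-open variables together cover exactly {1, 2, 3, 5, 6, 8, 9} — 7 values for 7 variables — and 8 appears only in A's list, so A = 8.
D and G between them cover only {5, 9} — a naked pair. Remove those values from B, F, H.
The 2 variables F and H are confined to {2, 6}, which locks those values in; drop them from B, E.
Determined: A=8, C=7. The other variables each still have more than one consistent value. That makes 2.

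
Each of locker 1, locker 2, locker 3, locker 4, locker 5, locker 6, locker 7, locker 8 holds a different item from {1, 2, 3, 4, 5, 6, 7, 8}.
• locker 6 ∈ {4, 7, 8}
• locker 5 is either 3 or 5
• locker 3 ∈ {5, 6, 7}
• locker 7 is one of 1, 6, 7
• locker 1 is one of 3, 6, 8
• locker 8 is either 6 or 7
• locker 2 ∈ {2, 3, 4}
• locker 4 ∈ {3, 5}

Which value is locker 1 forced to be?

Among the 8 variables, 1 fits only locker 7 (and all 8 values in {1, 2, 3, 4, 5, 6, 7, 8} must be used), so locker 7 = 1.
The 7 still-open variables together cover exactly {2, 3, 4, 5, 6, 7, 8} — 7 values for 7 variables — and 2 appears only in locker 2's list, so locker 2 = 2.
The 6 still-open variables draw from only 6 values {3, 4, 5, 6, 7, 8}, so each is used; only locker 6 can be 4, hence locker 6 = 4.
Among the 5 still-open variables, 8 fits only locker 1 (and all 5 values in {3, 5, 6, 7, 8} must be used), so locker 1 = 8.

8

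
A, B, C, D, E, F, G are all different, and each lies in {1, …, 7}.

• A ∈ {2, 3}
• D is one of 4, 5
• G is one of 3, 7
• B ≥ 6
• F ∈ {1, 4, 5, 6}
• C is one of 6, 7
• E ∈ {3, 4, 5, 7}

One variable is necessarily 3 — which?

G

The 7 variables together cover exactly {1, 2, 3, 4, 5, 6, 7} — 7 values for 7 variables — and 1 appears only in F's list, so F = 1.
Among the 6 still-open variables, 2 fits only A (and all 6 values in {2, 3, 4, 5, 6, 7} must be used), so A = 2.
The 2 variables B and C are confined to {6, 7}, which locks those values in; drop them from E, G.
So 3 goes to G.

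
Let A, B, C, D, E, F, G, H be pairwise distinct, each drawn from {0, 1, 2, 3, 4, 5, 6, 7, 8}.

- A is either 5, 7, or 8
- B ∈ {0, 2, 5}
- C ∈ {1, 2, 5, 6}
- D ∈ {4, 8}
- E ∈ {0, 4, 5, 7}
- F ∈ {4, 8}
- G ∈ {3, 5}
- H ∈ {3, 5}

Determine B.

The 2 variables D and F are confined to {4, 8}, which locks those values in; drop them from A, E.
G and H between them cover only {3, 5} — a naked pair. Remove those values from A, B, C, E.
A must be 7 (only option left). Strike 7 from E.
E's domain is down to {0}, so E = 0. So B can't be 0.
So B = 2.

2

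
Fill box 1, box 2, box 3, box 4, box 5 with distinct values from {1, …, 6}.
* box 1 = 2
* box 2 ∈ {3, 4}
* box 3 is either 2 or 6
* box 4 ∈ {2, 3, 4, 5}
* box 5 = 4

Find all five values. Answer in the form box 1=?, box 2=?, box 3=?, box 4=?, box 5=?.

box 1=2, box 2=3, box 3=6, box 4=5, box 5=4

box 1 has just one choice, so box 1 = 2. Strike 2 from box 3, box 4.
box 3's domain is down to {6}, so box 3 = 6.
box 5 must be 4 (only option left). Eliminate 4 elsewhere: box 2, box 4.
box 2 must be 3 (only option left). Remove 3 from box 4.
box 4's domain is down to {5}, so box 4 = 5.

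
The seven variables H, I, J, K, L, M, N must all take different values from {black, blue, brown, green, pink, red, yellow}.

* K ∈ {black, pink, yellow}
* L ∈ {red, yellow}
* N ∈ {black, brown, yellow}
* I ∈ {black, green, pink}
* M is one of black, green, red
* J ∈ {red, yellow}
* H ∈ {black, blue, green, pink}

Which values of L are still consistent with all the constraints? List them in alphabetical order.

Among the 7 variables, blue fits only H (and all 7 values in {black, blue, brown, green, pink, red, yellow} must be used), so H = blue.
Among the 6 still-open variables, brown fits only N (and all 6 values in {black, brown, green, pink, red, yellow} must be used), so N = brown.
J and L between them cover only {red, yellow} — a naked pair. Remove those values from K, M.
No further eliminations apply; L can still be any of red, yellow.

red, yellow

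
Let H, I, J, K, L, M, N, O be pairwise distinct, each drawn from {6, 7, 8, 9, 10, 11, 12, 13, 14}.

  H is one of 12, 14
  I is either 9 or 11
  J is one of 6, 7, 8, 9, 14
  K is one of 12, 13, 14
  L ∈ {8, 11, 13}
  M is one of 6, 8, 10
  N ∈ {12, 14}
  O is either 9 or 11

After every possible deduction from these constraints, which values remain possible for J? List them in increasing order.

6, 7

H and N between them cover only {12, 14} — a naked pair. Remove those values from J, K.
K's domain is down to {13}, so K = 13. So L can't be 13.
I and O between them cover only {9, 11} — a naked pair. Remove those values from J, L.
L's domain is down to {8}, so L = 8. So J, M can't be 8.
No further eliminations apply; J can still be any of 6, 7.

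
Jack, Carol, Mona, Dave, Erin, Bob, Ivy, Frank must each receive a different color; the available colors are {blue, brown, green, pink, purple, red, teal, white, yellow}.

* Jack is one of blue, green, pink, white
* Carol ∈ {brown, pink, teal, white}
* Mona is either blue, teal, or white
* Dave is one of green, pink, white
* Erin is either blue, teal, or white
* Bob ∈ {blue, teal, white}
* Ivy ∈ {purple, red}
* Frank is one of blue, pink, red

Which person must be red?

Frank

The 8 variables together cover exactly {blue, brown, green, pink, purple, red, teal, white} — 8 values for 8 variables — and brown appears only in Carol's list, so Carol = brown.
The 7 still-open variables draw from only 7 values {blue, green, pink, purple, red, teal, white}, so each is used; only Ivy can be purple, hence Ivy = purple.
The 6 still-open variables together cover exactly {blue, green, pink, red, teal, white} — 6 values for 6 variables — and red appears only in Frank's list, so Frank = red.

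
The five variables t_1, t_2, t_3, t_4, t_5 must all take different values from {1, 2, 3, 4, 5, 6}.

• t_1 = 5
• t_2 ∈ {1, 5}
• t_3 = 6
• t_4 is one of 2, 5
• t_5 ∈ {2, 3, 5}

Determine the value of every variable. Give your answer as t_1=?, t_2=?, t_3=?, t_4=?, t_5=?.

t_1's domain is down to {5}, so t_1 = 5. Eliminate 5 elsewhere: t_2, t_4, t_5.
That leaves t_2 = 1.
That leaves t_3 = 6.
t_4's domain is down to {2}, so t_4 = 2. Strike 2 from t_5.
That leaves t_5 = 3.

t_1=5, t_2=1, t_3=6, t_4=2, t_5=3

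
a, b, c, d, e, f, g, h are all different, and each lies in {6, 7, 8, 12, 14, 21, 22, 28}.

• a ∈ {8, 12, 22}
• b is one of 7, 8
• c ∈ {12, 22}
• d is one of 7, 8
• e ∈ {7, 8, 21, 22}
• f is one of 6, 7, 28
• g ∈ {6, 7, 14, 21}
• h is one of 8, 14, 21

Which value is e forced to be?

Among the 8 variables, 28 fits only f (and all 8 values in {6, 7, 8, 12, 14, 21, 22, 28} must be used), so f = 28.
The 7 still-open variables together cover exactly {6, 7, 8, 12, 14, 21, 22} — 7 values for 7 variables — and 6 appears only in g's list, so g = 6.
The 6 still-open variables draw from only 6 values {7, 8, 12, 14, 21, 22}, so each is used; only h can be 14, hence h = 14.
The 5 still-open variables draw from only 5 values {7, 8, 12, 21, 22}, so each is used; only e can be 21, hence e = 21.

21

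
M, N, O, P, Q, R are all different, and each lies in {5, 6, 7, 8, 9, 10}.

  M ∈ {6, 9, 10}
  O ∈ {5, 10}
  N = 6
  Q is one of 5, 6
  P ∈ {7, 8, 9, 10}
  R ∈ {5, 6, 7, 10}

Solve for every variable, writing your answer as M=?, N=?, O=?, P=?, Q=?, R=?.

N has just one choice, so N = 6. Strike 6 from M, Q, R.
Q's domain is down to {5}, so Q = 5. Remove 5 from O, R.
O must be 10 (only option left). So M, P, R can't be 10.
That leaves R = 7. Strike 7 from P.
M must be 9 (only option left). Strike 9 from P.
That leaves P = 8.

M=9, N=6, O=10, P=8, Q=5, R=7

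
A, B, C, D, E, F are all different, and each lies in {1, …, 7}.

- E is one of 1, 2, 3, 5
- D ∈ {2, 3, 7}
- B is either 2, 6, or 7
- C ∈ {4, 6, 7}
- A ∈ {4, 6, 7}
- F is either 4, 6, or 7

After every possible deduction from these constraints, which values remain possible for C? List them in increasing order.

4, 6, 7

A, C, F between them cover only {4, 6, 7} — a naked triple. Remove those values from B, D.
That leaves B = 2. Eliminate 2 elsewhere: D, E.
That leaves D = 3. Eliminate 3 elsewhere: E.
No further eliminations apply; C can still be any of 4, 6, 7.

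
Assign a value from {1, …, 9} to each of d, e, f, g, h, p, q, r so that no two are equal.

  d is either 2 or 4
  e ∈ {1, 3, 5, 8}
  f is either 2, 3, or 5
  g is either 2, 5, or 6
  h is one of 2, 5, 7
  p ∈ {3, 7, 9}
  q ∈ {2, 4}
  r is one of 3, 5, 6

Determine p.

d and q between them cover only {2, 4} — a naked pair. Remove those values from f, g, h.
f, g, r between them cover only {3, 5, 6} — a naked triple. Remove those values from e, h, p.
h must be 7 (only option left). So p can't be 7.
So p = 9.

9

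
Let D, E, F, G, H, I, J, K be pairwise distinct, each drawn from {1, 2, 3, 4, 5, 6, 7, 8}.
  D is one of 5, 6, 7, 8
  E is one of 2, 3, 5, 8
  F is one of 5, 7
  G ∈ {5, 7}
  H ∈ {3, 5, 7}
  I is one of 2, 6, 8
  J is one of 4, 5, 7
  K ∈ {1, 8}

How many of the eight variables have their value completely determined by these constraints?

3

The 8 variables draw from only 8 values {1, 2, 3, 4, 5, 6, 7, 8}, so each is used; only K can be 1, hence K = 1.
The 7 still-open variables together cover exactly {2, 3, 4, 5, 6, 7, 8} — 7 values for 7 variables — and 4 appears only in J's list, so J = 4.
F and G share exactly the 2 values {5, 7}; by pigeonhole those values go to them, so strike 5, 7 from D, E, H.
H has just one choice, so H = 3. Remove 3 from E.
Determined: H=3, J=4, K=1. The other variables each still have more than one consistent value. That makes 3.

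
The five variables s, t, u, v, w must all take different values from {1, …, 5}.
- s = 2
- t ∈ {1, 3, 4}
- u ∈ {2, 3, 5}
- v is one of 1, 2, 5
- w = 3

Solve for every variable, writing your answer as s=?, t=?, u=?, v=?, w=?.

s=2, t=4, u=5, v=1, w=3

s must be 2 (only option left). Strike 2 from u, v.
w's domain is down to {3}, so w = 3. So t, u can't be 3.
u's domain is down to {5}, so u = 5. Eliminate 5 elsewhere: v.
v has just one choice, so v = 1. Remove 1 from t.
t's domain is down to {4}, so t = 4.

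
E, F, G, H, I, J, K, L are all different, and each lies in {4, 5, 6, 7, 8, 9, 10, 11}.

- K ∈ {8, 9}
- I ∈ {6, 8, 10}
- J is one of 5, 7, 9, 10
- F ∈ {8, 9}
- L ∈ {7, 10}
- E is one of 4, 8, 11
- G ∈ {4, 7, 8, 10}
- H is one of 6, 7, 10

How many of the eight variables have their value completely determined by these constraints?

3

The 8 variables together cover exactly {4, 5, 6, 7, 8, 9, 10, 11} — 8 values for 8 variables — and 5 appears only in J's list, so J = 5.
The 7 still-open variables draw from only 7 values {4, 6, 7, 8, 9, 10, 11}, so each is used; only E can be 11, hence E = 11.
The 6 still-open variables draw from only 6 values {4, 6, 7, 8, 9, 10}, so each is used; only G can be 4, hence G = 4.
F and K share exactly the 2 values {8, 9}; by pigeonhole those values go to them, so strike 8, 9 from I.
Determined: E=11, G=4, J=5. The other variables each still have more than one consistent value. That makes 3.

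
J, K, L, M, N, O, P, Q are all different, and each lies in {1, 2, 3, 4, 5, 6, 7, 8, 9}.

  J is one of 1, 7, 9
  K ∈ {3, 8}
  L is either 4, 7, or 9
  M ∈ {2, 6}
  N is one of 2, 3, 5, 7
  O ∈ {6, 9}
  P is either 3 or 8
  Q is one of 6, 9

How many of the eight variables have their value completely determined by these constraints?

1

K and P between them cover only {3, 8} — a naked pair. Remove those values from N.
The 2 variables O and Q are confined to {6, 9}, which locks those values in; drop them from J, L, M.
M's domain is down to {2}, so M = 2. So N can't be 2.
Determined: M=2. The other variables each still have more than one consistent value. That makes 1.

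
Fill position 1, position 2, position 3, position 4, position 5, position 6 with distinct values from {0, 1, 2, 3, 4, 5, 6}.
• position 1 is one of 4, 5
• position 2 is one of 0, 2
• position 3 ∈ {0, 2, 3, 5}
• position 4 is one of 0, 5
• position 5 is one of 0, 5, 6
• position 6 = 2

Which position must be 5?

position 6 must be 2 (only option left). Strike 2 from position 2, position 3.
position 2 must be 0 (only option left). Remove 0 from position 3, position 4, position 5.
So 5 goes to position 4.

position 4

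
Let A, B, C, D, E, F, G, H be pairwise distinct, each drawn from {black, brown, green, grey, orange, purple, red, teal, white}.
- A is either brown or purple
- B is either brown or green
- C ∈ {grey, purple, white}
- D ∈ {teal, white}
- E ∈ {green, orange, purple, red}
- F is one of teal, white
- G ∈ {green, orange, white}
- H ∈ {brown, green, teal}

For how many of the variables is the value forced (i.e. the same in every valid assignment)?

The 8 variables draw from only 8 values {brown, green, grey, orange, purple, red, teal, white}, so each is used; only C can be grey, hence C = grey.
The 7 still-open variables draw from only 7 values {brown, green, orange, purple, red, teal, white}, so each is used; only E can be red, hence E = red.
The 6 still-open variables draw from only 6 values {brown, green, orange, purple, teal, white}, so each is used; only G can be orange, hence G = orange.
Among the 5 still-open variables, purple fits only A (and all 5 values in {brown, green, purple, teal, white} must be used), so A = purple.
D and F between them cover only {teal, white} — a naked pair. Remove those values from H.
Determined: A=purple, C=grey, E=red, G=orange. The other variables each still have more than one consistent value. That makes 4.

4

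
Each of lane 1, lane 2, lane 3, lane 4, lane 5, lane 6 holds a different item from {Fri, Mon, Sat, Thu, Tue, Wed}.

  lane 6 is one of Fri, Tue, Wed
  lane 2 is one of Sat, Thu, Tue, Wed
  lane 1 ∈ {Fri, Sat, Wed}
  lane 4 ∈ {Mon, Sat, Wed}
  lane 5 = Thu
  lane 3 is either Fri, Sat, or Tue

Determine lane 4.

lane 5's domain is down to {Thu}, so lane 5 = Thu. So lane 2 can't be Thu.
Among the 5 still-open variables, Mon fits only lane 4 (and all 5 values in {Fri, Mon, Sat, Tue, Wed} must be used), so lane 4 = Mon.

Mon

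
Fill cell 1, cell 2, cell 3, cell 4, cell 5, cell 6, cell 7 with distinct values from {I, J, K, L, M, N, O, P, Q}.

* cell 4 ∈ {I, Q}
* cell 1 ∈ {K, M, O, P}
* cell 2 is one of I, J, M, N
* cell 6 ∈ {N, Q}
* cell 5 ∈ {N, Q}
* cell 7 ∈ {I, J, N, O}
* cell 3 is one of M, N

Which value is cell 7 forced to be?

The 2 variables cell 5 and cell 6 are confined to {N, Q}, which locks those values in; drop them from cell 2, cell 3, cell 4, cell 7.
That leaves cell 3 = M. Strike M from cell 1, cell 2.
cell 4 must be I (only option left). Remove I from cell 2, cell 7.
That leaves cell 2 = J. Eliminate J elsewhere: cell 7.
So cell 7 = O.

O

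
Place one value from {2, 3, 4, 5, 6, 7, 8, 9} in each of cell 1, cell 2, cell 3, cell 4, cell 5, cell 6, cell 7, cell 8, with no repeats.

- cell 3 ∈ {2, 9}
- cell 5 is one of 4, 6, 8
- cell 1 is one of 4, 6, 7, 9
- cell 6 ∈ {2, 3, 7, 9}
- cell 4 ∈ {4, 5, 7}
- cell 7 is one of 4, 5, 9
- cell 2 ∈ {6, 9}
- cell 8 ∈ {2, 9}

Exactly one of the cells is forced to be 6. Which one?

The 8 variables draw from only 8 values {2, 3, 4, 5, 6, 7, 8, 9}, so each is used; only cell 6 can be 3, hence cell 6 = 3.
The 7 still-open variables draw from only 7 values {2, 4, 5, 6, 7, 8, 9}, so each is used; only cell 5 can be 8, hence cell 5 = 8.
The 2 variables cell 3 and cell 8 are confined to {2, 9}, which locks those values in; drop them from cell 1, cell 2, cell 7.
So 6 goes to cell 2.

cell 2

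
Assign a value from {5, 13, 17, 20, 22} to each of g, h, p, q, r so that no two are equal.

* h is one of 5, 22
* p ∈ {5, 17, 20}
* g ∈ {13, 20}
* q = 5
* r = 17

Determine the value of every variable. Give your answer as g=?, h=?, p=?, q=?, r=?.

g=13, h=22, p=20, q=5, r=17

q must be 5 (only option left). Strike 5 from h, p.
r's domain is down to {17}, so r = 17. Strike 17 from p.
h has just one choice, so h = 22.
That leaves p = 20. Remove 20 from g.
g must be 13 (only option left).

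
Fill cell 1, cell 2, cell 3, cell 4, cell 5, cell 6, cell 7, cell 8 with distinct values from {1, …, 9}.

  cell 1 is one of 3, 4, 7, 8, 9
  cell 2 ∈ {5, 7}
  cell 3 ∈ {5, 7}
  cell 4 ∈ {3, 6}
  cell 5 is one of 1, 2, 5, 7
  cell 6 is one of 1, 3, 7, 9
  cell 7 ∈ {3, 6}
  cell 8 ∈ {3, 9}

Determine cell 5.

The 2 variables cell 2 and cell 3 are confined to {5, 7}, which locks those values in; drop them from cell 1, cell 5, cell 6.
cell 4 and cell 7 share exactly the 2 values {3, 6}; by pigeonhole those values go to them, so strike 3, 6 from cell 1, cell 6, cell 8.
cell 8 has just one choice, so cell 8 = 9. Strike 9 from cell 1, cell 6.
That leaves cell 6 = 1. Strike 1 from cell 5.
So cell 5 = 2.

2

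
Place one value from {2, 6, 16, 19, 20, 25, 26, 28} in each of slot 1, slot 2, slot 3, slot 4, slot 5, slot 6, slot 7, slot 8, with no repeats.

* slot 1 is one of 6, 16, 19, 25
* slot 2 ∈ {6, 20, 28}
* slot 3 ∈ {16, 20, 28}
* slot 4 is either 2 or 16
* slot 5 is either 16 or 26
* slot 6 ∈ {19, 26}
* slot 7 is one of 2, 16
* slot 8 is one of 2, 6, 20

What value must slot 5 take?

The 8 variables together cover exactly {2, 6, 16, 19, 20, 25, 26, 28} — 8 values for 8 variables — and 25 appears only in slot 1's list, so slot 1 = 25.
The 7 still-open variables draw from only 7 values {2, 6, 16, 19, 20, 26, 28}, so each is used; only slot 6 can be 19, hence slot 6 = 19.
The 6 still-open variables draw from only 6 values {2, 6, 16, 20, 26, 28}, so each is used; only slot 5 can be 26, hence slot 5 = 26.

26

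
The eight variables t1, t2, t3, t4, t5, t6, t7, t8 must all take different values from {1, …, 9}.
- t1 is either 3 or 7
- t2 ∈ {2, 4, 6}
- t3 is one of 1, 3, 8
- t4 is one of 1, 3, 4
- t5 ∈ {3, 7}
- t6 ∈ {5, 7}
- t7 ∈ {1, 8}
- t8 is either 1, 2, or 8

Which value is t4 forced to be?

4

The 8 variables draw from only 8 values {1, 2, 3, 4, 5, 6, 7, 8}, so each is used; only t6 can be 5, hence t6 = 5.
The 7 still-open variables together cover exactly {1, 2, 3, 4, 6, 7, 8} — 7 values for 7 variables — and 6 appears only in t2's list, so t2 = 6.
The 6 still-open variables together cover exactly {1, 2, 3, 4, 7, 8} — 6 values for 6 variables — and 2 appears only in t8's list, so t8 = 2.
Among the 5 still-open variables, 4 fits only t4 (and all 5 values in {1, 3, 4, 7, 8} must be used), so t4 = 4.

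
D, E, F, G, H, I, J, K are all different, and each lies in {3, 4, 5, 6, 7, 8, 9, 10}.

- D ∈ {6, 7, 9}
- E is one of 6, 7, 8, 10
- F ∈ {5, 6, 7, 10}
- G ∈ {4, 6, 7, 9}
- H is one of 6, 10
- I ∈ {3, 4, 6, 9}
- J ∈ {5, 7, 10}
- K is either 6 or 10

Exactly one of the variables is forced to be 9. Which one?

The 8 variables draw from only 8 values {3, 4, 5, 6, 7, 8, 9, 10}, so each is used; only I can be 3, hence I = 3.
The 7 still-open variables draw from only 7 values {4, 5, 6, 7, 8, 9, 10}, so each is used; only G can be 4, hence G = 4.
The 6 still-open variables draw from only 6 values {5, 6, 7, 8, 9, 10}, so each is used; only E can be 8, hence E = 8.
The 5 still-open variables draw from only 5 values {5, 6, 7, 9, 10}, so each is used; only D can be 9, hence D = 9.

D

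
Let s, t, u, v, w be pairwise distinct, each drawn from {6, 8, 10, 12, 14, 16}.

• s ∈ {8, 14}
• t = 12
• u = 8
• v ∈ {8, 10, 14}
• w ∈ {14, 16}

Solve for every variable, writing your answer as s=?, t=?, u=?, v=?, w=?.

t's domain is down to {12}, so t = 12.
That leaves u = 8. Strike 8 from s, v.
s must be 14 (only option left). Strike 14 from v, w.
v has just one choice, so v = 10.
w's domain is down to {16}, so w = 16.

s=14, t=12, u=8, v=10, w=16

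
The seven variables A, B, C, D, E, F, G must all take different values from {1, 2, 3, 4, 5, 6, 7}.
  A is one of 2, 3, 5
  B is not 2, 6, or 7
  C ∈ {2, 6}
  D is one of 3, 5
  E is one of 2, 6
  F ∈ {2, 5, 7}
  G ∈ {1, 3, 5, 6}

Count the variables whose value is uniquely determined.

The 7 variables together cover exactly {1, 2, 3, 4, 5, 6, 7} — 7 values for 7 variables — and 4 appears only in B's list, so B = 4.
The 6 still-open variables draw from only 6 values {1, 2, 3, 5, 6, 7}, so each is used; only G can be 1, hence G = 1.
The 5 still-open variables draw from only 5 values {2, 3, 5, 6, 7}, so each is used; only F can be 7, hence F = 7.
C and E between them cover only {2, 6} — a naked pair. Remove those values from A.
Determined: B=4, F=7, G=1. The other variables each still have more than one consistent value. That makes 3.

3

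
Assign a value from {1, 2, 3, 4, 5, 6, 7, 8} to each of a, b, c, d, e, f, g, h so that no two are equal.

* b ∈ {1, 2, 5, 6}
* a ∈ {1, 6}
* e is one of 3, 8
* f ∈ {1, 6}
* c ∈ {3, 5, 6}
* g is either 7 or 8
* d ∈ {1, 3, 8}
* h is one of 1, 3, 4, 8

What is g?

7

Among the 8 variables, 2 fits only b (and all 8 values in {1, 2, 3, 4, 5, 6, 7, 8} must be used), so b = 2.
Among the 7 still-open variables, 4 fits only h (and all 7 values in {1, 3, 4, 5, 6, 7, 8} must be used), so h = 4.
The 6 still-open variables draw from only 6 values {1, 3, 5, 6, 7, 8}, so each is used; only c can be 5, hence c = 5.
The 5 still-open variables together cover exactly {1, 3, 6, 7, 8} — 5 values for 5 variables — and 7 appears only in g's list, so g = 7.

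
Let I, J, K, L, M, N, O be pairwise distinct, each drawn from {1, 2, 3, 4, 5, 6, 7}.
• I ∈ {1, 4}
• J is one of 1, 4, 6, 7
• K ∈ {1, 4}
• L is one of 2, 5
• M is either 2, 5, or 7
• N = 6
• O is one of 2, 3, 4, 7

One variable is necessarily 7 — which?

J

N must be 6 (only option left). Strike 6 from J.
The 6 still-open variables together cover exactly {1, 2, 3, 4, 5, 7} — 6 values for 6 variables — and 3 appears only in O's list, so O = 3.
The 2 variables I and K are confined to {1, 4}, which locks those values in; drop them from J.
So 7 goes to J.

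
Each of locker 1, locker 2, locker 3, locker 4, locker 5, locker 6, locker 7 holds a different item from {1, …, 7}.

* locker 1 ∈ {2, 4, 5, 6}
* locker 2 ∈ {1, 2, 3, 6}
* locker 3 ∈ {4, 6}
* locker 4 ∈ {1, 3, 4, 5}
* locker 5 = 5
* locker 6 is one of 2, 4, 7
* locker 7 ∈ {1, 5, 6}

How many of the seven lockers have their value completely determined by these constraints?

2

locker 5's domain is down to {5}, so locker 5 = 5. Remove 5 from locker 1, locker 4, locker 7.
The 6 still-open variables together cover exactly {1, 2, 3, 4, 6, 7} — 6 values for 6 variables — and 7 appears only in locker 6's list, so locker 6 = 7.
Determined: locker 5=5, locker 6=7. The other lockers each still have more than one consistent value. That makes 2.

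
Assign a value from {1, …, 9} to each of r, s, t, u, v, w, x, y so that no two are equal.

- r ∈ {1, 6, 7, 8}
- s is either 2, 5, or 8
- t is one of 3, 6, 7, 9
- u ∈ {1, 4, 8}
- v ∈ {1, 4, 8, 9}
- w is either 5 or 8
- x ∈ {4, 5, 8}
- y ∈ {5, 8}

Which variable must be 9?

w and y between them cover only {5, 8} — a naked pair. Remove those values from r, s, u, v, x.
That leaves s = 2.
That leaves x = 4. Remove 4 from u, v.
That leaves u = 1. Remove 1 from r, v.
So 9 goes to v.

v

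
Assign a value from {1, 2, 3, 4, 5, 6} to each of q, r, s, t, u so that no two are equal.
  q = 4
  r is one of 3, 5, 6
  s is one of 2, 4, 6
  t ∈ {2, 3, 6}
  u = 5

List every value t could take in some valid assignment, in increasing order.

2, 3, 6

q's domain is down to {4}, so q = 4. So s can't be 4.
u must be 5 (only option left). Strike 5 from r.
No further eliminations apply; t can still be any of 2, 3, 6.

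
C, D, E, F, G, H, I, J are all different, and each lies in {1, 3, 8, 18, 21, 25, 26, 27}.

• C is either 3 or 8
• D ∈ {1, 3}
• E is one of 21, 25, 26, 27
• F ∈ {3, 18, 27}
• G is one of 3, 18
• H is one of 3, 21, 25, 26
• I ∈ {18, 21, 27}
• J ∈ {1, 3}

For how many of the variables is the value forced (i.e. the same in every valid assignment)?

4

The 8 variables together cover exactly {1, 3, 8, 18, 21, 25, 26, 27} — 8 values for 8 variables — and 8 appears only in C's list, so C = 8.
The 2 variables D and J are confined to {1, 3}, which locks those values in; drop them from F, G, H.
G has just one choice, so G = 18. Eliminate 18 elsewhere: F, I.
F has just one choice, so F = 27. Remove 27 from E, I.
I's domain is down to {21}, so I = 21. So E, H can't be 21.
Determined: C=8, F=27, G=18, I=21. The other variables each still have more than one consistent value. That makes 4.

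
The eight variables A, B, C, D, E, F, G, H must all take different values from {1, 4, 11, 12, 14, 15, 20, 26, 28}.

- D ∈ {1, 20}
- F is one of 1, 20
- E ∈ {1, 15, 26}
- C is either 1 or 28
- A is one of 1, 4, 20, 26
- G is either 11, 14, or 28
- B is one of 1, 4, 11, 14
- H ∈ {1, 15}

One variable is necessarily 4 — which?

The 2 variables D and F are confined to {1, 20}, which locks those values in; drop them from A, B, C, E, H.
That leaves C = 28. Eliminate 28 elsewhere: G.
That leaves H = 15. Eliminate 15 elsewhere: E.
E must be 26 (only option left). Eliminate 26 elsewhere: A.
So 4 goes to A.

A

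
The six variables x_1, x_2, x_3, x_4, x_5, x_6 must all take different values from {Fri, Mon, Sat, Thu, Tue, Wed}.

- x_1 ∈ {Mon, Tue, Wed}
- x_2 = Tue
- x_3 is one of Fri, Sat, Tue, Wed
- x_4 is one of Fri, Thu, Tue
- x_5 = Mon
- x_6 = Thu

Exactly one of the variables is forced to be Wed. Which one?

x_1

x_2 must be Tue (only option left). So x_1, x_3, x_4 can't be Tue.
That leaves x_5 = Mon. Eliminate Mon elsewhere: x_1.
So Wed goes to x_1.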